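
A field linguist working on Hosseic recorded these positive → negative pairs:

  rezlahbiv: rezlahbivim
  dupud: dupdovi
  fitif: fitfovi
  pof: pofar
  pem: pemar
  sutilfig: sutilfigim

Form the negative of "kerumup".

kerumupim

"kerumup" has 3 vowels. The stems with 3 vowels (sutilfig → sutilfigim, rezlahbiv → rezlahbivim) add -im.
The other patterns: stems with 1 vowel add -ar; stems with 2 vowels delete the last vowel and add -ovi.
So kerumup → kerumupim.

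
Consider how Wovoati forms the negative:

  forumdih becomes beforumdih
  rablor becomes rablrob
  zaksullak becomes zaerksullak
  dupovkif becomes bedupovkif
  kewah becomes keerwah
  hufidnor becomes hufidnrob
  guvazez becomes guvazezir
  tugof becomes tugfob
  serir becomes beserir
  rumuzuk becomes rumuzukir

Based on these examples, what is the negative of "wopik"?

"wopik" has last vowel 'i'. The stems whose last vowel is 'i' (serir → beserir, dupovkif → bedupovkif, forumdih → beforumdih) add the prefix be-.
The other patterns: stems whose last vowel is 'o' delete the last vowel and add -ob; stems whose last vowel is 'e' or 'u' add -ir; stems whose last vowel is 'a' insert -er- after the first vowel.
So wopik → bewopik.

bewopik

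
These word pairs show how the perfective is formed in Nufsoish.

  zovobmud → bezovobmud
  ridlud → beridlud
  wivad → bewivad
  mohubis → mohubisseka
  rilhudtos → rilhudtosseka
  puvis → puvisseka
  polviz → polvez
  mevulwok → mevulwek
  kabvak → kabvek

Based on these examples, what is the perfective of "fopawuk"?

mohubis and polviz both have last vowel 'i' yet inflect differently (mohubisseka, polvez), so the last vowel is not what conditions the rule; the final letter is.
"fopawuk" ends in -k. The stems ending in -k (mevulwok → mevulwek, kabvak → kabvek) change the last vowel to 'e'.
So fopawuk → fopawek.

fopawek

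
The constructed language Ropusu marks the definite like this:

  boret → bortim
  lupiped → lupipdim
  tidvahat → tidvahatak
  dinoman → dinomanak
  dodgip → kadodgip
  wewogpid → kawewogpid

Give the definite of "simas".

boret and tidvahat both end in -t yet inflect differently (bortim, tidvahatak), so the final letter is not what conditions the rule; the last vowel is.
"simas" has last vowel 'a'. The stems whose last vowel is 'a' (tidvahat → tidvahatak, dinoman → dinomanak) add -ak.
So simas → simasak.

simasak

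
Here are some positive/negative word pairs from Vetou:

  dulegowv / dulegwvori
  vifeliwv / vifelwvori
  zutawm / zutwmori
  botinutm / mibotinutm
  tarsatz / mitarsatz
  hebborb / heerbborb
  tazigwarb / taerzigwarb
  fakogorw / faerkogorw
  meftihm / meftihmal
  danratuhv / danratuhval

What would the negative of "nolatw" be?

"nolatw" has second-to-last letter 't'. The stems whose second-to-last letter is 't' (botinutm → mibotinutm, tarsatz → mitarsatz) add the prefix mi-.
The other patterns: stems whose second-to-last letter is 'w' delete the last vowel and add -ori; stems whose second-to-last letter is 'r' insert -er- after the first vowel; stems whose second-to-last letter is 'h' add -al.
So nolatw → minolatw.

minolatw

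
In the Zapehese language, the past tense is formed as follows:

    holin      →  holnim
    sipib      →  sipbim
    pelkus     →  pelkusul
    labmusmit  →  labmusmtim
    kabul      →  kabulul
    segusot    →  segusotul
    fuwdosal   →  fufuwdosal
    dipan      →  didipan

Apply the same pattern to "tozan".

"tozan" has last vowel 'a'. The stems whose last vowel is 'a' (fuwdosal → fufuwdosal, dipan → didipan) repeat the first consonant+vowel as a prefix.
So tozan → totozan.

totozan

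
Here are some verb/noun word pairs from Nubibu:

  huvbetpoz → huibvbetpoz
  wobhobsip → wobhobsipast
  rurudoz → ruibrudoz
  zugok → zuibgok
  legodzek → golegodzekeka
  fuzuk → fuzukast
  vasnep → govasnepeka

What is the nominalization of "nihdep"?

fuzuk and zugok both end in -k yet inflect differently (fuzukast, zuibgok), so the final letter is not what conditions the rule; the last vowel is.
"nihdep" has last vowel 'e'. The stems whose last vowel is 'e' (legodzek → golegodzekeka, vasnep → govasnepeka) add go- … -eka around the stem.
So nihdep → gonihdepeka.

gonihdepeka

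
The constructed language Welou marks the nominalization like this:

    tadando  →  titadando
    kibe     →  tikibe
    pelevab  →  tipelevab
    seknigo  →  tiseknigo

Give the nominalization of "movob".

timovob

Every pair shown (tadando → titadando, kibe → tikibe, pelevab → tipelevab, …) follows the same rule: add the prefix ti-.
So movob → timovob.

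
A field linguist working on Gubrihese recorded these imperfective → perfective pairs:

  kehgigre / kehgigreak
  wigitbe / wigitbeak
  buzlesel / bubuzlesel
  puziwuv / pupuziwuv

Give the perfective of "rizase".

rizaseak

buzlesel and kehgigre both have last vowel 'e' yet inflect differently (bubuzlesel, kehgigreak), so the last vowel is not what conditions the rule; whether the stem ends in a vowel or a consonant is.
"rizase" ends in a vowel. The stems ending in a vowel (kehgigre → kehgigreak, wigitbe → wigitbeak) add -ak.
The other pattern: stems ending in a consonant repeat the first consonant+vowel as a prefix.
So rizase → rizaseak.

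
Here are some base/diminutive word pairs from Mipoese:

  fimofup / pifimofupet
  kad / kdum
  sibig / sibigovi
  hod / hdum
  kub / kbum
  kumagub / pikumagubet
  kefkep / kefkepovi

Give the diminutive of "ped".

kefkep and fimofup both end in -p yet inflect differently (kefkepovi, pifimofupet), so the final letter is not what conditions the rule; the number of vowels is.
"ped" has 1 vowel. The stems with 1 vowel (kub → kbum, kad → kdum, hod → hdum) delete the last vowel and add -um.
So ped → pdum.

pdum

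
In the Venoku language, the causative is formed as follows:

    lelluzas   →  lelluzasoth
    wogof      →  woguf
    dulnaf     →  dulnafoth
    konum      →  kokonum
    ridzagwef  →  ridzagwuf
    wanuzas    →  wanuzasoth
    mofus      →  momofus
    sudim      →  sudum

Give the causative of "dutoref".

wanuzas and mofus both end in -s yet inflect differently (wanuzasoth, momofus), so the final letter is not what conditions the rule; the last vowel is.
"dutoref" has last vowel 'e'. The one such stem in the data (ridzagwef → ridzagwuf) changes the last vowel to 'u' (as do wogof, sudim), so the same rule applies.
The other patterns: stems whose last vowel is 'a' add -oth; stems whose last vowel is 'u' repeat the first consonant+vowel as a prefix.
So dutoref → dutoruf.

dutoruf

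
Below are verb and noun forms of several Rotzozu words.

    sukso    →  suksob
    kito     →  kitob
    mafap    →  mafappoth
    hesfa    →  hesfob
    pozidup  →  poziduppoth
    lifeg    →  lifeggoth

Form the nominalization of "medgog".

medgoggoth

"medgog" ends in a consonant. The stems ending in a consonant (pozidup → poziduppoth, mafap → mafappoth, lifeg → lifeggoth) double the final consonant and add -oth.
The other pattern: stems ending in a vowel drop the final letter and add -ob.
So medgog → medgoggoth.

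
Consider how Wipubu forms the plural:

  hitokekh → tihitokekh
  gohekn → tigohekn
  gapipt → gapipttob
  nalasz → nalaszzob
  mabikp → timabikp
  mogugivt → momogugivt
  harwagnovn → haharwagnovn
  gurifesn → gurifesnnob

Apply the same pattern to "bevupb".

harwagnovn and gohekn both end in -n yet inflect differently (haharwagnovn, tigohekn), so the final letter is not what conditions the rule; the second-to-last letter is.
"bevupb" has second-to-last letter 'p'. The one such stem in the data (gapipt → gapipttob) doubles the final consonant and adds -ob (as do nalasz, gurifesn), so the same rule applies.
The other patterns: stems whose second-to-last letter is 'v' repeat the first consonant+vowel as a prefix; stems whose second-to-last letter is 'k' add the prefix ti-.
So bevupb → bevupbbob.

bevupbbob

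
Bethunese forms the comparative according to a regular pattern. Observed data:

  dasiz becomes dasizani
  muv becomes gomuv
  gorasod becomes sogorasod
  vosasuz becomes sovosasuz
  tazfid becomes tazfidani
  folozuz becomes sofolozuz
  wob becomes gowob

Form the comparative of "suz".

tazfid and gorasod both end in -d yet inflect differently (tazfidani, sogorasod), so the final letter is not what conditions the rule; the number of vowels is.
"suz" has 1 vowel. The stems with 1 vowel (muv → gomuv, wob → gowob) add the prefix go-.
The other patterns: stems with 2 vowels add -ani; stems with 3 vowels add the prefix so-.
So suz → gosuz.

gosuz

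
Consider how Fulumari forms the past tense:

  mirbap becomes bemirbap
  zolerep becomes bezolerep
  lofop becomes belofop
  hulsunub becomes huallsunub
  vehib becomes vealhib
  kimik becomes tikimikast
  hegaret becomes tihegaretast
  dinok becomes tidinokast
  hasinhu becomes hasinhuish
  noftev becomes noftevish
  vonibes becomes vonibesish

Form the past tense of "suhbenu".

vehib and kimik both have last vowel 'i' yet inflect differently (vealhib, tikimikast), so the last vowel is not what conditions the rule; the final letter is.
"suhbenu" ends in -u. The one such stem in the data (hasinhu → hasinhuish) adds -ish, so the same rule applies.
The other patterns: stems ending in -p add the prefix be-; stems ending in -b insert -al- after the first vowel; stems ending in -k or -t add ti- … -ast around the stem.
So suhbenu → suhbenuish.

suhbenuish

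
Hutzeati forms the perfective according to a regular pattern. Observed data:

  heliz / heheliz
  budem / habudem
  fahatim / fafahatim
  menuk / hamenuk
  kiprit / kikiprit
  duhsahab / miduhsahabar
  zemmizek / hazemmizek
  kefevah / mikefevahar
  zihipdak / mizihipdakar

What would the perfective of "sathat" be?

misathatar

fahatim and budem both end in -m yet inflect differently (fafahatim, habudem), so the final letter is not what conditions the rule; the last vowel is.
"sathat" has last vowel 'a'. The stems whose last vowel is 'a' (zihipdak → mizihipdakar, kefevah → mikefevahar, duhsahab → miduhsahabar) add mi- … -ar around the stem.
So sathat → misathatar.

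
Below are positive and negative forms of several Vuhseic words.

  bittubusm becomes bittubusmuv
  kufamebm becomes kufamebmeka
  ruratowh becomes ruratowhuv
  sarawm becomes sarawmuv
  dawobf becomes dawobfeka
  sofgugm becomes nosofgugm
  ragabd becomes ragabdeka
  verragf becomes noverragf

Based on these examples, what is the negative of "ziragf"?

kufamebm and sofgugm both end in -m yet inflect differently (kufamebmeka, nosofgugm), so the final letter is not what conditions the rule; the second-to-last letter is.
"ziragf" has second-to-last letter 'g'. The stems whose second-to-last letter is 'g' (sofgugm → nosofgugm, verragf → noverragf) add the prefix no-.
So ziragf → noziragf.

noziragf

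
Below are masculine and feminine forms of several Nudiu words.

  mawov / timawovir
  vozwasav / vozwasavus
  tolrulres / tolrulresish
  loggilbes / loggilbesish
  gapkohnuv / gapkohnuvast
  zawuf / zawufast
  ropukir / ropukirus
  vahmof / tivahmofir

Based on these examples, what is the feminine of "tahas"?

"tahas" has last vowel 'a'. The one such stem in the data (vozwasav → vozwasavus) adds -us, so the same rule applies.
The other patterns: stems whose last vowel is 'o' add ti- … -ir around the stem; stems whose last vowel is 'u' add -ast; stems whose last vowel is 'e' add -ish.
So tahas → tahasus.

tahasus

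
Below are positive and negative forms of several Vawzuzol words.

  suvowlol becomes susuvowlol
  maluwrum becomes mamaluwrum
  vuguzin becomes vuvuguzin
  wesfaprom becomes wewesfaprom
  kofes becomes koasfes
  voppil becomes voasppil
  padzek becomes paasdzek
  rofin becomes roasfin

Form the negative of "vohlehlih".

"vohlehlih" has 3 vowels. The stems with 3 vowels (suvowlol → susuvowlol, maluwrum → mamaluwrum, vuguzin → vuvuguzin) repeat the first consonant+vowel as a prefix.
The other pattern: stems with 2 vowels insert -as- after the first vowel.
So vohlehlih → vovohlehlih.

vovohlehlih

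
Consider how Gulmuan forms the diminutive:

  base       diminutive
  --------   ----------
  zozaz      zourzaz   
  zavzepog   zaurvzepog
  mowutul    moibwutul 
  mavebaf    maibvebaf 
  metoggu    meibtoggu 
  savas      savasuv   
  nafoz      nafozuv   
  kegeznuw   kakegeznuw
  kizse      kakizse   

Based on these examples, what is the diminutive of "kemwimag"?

kakemwimag

zozaz and nafoz both end in -z yet inflect differently (zourzaz, nafozuv), so the final letter is not what conditions the rule; the first letter is.
"kemwimag" begins with k-. The stems beginning with k- (kegeznuw → kakegeznuw, kizse → kakizse) add the prefix ka-.
The other patterns: stems beginning with z- insert -ur- after the first vowel; stems beginning with m- insert -ib- after the first vowel; stems beginning with n- or s- add -uv.
So kemwimag → kakemwimag.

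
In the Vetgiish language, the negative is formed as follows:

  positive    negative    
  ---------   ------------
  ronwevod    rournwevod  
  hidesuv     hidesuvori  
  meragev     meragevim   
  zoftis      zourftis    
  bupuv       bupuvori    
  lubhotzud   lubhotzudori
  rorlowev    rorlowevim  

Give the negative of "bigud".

"bigud" has last vowel 'u'. The stems whose last vowel is 'u' (hidesuv → hidesuvori, bupuv → bupuvori, lubhotzud → lubhotzudori) add -ori.
The other patterns: stems whose last vowel is 'e' add -im; stems whose last vowel is 'i' or 'o' insert -ur- after the first vowel.
So bigud → bigudori.

bigudori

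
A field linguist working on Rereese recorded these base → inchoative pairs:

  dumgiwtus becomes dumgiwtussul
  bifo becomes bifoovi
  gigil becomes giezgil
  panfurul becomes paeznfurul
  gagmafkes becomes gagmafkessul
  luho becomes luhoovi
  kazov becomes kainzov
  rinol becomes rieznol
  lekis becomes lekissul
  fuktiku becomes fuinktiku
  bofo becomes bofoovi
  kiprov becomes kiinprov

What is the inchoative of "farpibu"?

fainrpibu

"farpibu" ends in -u. The one such stem in the data (fuktiku → fuinktiku) inserts -in- after the first vowel (as do kiprov, kazov), so the same rule applies.
The other patterns: stems ending in -o add -ovi; stems ending in -l insert -ez- after the first vowel; stems ending in -s double the final consonant and add -ul.
So farpibu → fainrpibu.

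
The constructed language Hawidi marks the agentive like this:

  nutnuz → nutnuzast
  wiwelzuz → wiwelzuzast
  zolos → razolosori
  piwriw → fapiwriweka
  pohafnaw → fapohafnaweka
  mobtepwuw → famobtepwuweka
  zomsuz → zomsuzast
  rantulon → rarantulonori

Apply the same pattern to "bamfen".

"bamfen" ends in -n. The one such stem in the data (rantulon → rarantulonori) adds ra- … -ori around the stem, so the same rule applies.
So bamfen → rabamfenori.

rabamfenori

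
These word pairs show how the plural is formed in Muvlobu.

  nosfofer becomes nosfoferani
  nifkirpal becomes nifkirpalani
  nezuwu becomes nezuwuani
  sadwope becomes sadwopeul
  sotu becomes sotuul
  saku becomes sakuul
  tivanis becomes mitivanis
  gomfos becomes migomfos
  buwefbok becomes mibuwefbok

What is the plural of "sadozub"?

nezuwu and sotu both end in -u yet inflect differently (nezuwuani, sotuul), so the final letter is not what conditions the rule; the first letter is.
"sadozub" begins with s-. The stems beginning with s- (sadwope → sadwopeul, sotu → sotuul, saku → sakuul) add -ul.
The other patterns: stems beginning with n- add -ani; stems beginning with b-, g- or t- add the prefix mi-.
So sadozub → sadozubul.

sadozubul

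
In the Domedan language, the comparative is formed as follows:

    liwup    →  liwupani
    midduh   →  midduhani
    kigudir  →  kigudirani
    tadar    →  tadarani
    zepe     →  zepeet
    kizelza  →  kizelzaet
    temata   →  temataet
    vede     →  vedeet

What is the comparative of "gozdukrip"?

"gozdukrip" ends in a consonant. The stems ending in a consonant (liwup → liwupani, midduh → midduhani, kigudir → kigudirani) add -ani.
So gozdukrip → gozdukripani.

gozdukripani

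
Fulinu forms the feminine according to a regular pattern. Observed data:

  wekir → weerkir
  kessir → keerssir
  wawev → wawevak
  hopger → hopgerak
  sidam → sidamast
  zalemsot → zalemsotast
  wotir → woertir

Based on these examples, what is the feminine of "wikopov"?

wekir and hopger both end in -r yet inflect differently (weerkir, hopgerak), so the final letter is not what conditions the rule; the last vowel is.
"wikopov" has last vowel 'o'. The one such stem in the data (zalemsot → zalemsotast) adds -ast, so the same rule applies.
The other patterns: stems whose last vowel is 'i' insert -er- after the first vowel; stems whose last vowel is 'e' add -ak.
So wikopov → wikopovast.

wikopovast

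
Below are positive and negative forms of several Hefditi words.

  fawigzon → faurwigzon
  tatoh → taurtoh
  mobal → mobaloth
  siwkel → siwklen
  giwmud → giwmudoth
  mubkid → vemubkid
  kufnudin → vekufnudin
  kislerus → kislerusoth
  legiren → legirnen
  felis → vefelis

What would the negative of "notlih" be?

venotlih

fawigzon and legiren both end in -n yet inflect differently (faurwigzon, legirnen), so the final letter is not what conditions the rule; the last vowel is.
"notlih" has last vowel 'i'. The stems whose last vowel is 'i' (kufnudin → vekufnudin, felis → vefelis, mubkid → vemubkid) add the prefix ve-.
The other patterns: stems whose last vowel is 'o' insert -ur- after the first vowel; stems whose last vowel is 'e' delete the last vowel and add -en; stems whose last vowel is 'a' or 'u' add -oth.
So notlih → venotlih.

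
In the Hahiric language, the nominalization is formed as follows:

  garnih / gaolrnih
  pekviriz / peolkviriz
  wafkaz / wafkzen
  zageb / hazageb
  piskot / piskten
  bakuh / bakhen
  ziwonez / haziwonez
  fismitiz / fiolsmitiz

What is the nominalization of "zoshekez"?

fismitiz and ziwonez both end in -z yet inflect differently (fiolsmitiz, haziwonez), so the final letter is not what conditions the rule; the last vowel is.
"zoshekez" has last vowel 'e'. The stems whose last vowel is 'e' (zageb → hazageb, ziwonez → haziwonez) add the prefix ha-.
So zoshekez → hazoshekez.

hazoshekez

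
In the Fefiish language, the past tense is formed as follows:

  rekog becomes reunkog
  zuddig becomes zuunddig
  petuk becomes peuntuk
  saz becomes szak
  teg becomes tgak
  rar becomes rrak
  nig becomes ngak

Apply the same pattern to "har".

rekog and teg both end in -g yet inflect differently (reunkog, tgak), so the final letter is not what conditions the rule; the number of vowels is.
"har" has 1 vowel. The stems with 1 vowel (saz → szak, teg → tgak, rar → rrak) delete the last vowel and add -ak.
So har → hrak.

hrak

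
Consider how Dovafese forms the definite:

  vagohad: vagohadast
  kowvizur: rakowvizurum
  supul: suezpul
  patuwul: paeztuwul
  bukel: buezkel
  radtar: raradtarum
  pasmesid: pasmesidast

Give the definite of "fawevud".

vagohad and radtar both have last vowel 'a' yet inflect differently (vagohadast, raradtarum), so the last vowel is not what conditions the rule; the final letter is.
"fawevud" ends in -d. The stems ending in -d (vagohad → vagohadast, pasmesid → pasmesidast) add -ast.
So fawevud → fawevudast.

fawevudast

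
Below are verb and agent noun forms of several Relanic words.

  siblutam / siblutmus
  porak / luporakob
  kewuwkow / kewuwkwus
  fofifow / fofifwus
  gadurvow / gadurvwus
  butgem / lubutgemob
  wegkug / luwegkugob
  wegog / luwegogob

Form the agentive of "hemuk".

luhemukob

"hemuk" has 2 vowels. The stems with 2 vowels (porak → luporakob, wegkug → luwegkugob, butgem → lubutgemob) add lu- … -ob around the stem.
The other pattern: stems with 3 vowels delete the last vowel and add -us.
So hemuk → luhemukob.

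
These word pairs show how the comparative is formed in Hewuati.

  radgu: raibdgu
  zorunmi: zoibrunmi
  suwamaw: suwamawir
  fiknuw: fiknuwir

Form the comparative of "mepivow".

radgu and fiknuw both have last vowel 'u' yet inflect differently (raibdgu, fiknuwir), so the last vowel is not what conditions the rule; whether the stem ends in a vowel or a consonant is.
"mepivow" ends in a consonant. The stems ending in a consonant (suwamaw → suwamawir, fiknuw → fiknuwir) add -ir.
The other pattern: stems ending in a vowel insert -ib- after the first vowel.
So mepivow → mepivowir.

mepivowir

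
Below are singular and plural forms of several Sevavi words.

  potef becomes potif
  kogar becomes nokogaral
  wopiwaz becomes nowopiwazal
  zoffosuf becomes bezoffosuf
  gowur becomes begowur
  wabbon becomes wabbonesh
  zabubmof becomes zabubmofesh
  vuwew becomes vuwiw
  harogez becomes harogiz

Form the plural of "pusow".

pusowesh

zabubmof and zoffosuf both end in -f yet inflect differently (zabubmofesh, bezoffosuf), so the final letter is not what conditions the rule; the last vowel is.
"pusow" has last vowel 'o'. The stems whose last vowel is 'o' (wabbon → wabbonesh, zabubmof → zabubmofesh) add -esh.
So pusow → pusowesh.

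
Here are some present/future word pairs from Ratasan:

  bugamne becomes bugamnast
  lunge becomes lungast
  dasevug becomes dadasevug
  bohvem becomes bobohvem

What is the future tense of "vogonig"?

vovogonig

bugamne and bohvem both have last vowel 'e' yet inflect differently (bugamnast, bobohvem), so the last vowel is not what conditions the rule; whether the stem ends in a vowel or a consonant is.
"vogonig" ends in a consonant. The stems ending in a consonant (dasevug → dadasevug, bohvem → bobohvem) repeat the first consonant+vowel as a prefix.
The other pattern: stems ending in a vowel drop the final letter and add -ast.
So vogonig → vovogonig.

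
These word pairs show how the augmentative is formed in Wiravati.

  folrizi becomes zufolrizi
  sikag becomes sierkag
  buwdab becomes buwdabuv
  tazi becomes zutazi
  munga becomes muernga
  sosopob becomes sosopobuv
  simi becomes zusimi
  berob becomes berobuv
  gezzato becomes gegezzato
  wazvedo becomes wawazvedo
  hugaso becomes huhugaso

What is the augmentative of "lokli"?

sosopob and hugaso both have last vowel 'o' yet inflect differently (sosopobuv, huhugaso), so the last vowel is not what conditions the rule; the final letter is.
"lokli" ends in -i. The stems ending in -i (tazi → zutazi, simi → zusimi, folrizi → zufolrizi) add the prefix zu-.
So lokli → zulokli.

zulokli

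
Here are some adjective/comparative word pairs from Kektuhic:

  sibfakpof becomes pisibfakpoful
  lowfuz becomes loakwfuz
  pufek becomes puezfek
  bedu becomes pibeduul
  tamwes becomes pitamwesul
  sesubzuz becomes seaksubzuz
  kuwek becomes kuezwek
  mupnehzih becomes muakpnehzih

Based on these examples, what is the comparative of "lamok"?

"lamok" ends in -k. The stems ending in -k (pufek → puezfek, kuwek → kuezwek) insert -ez- after the first vowel.
So lamok → laezmok.

laezmok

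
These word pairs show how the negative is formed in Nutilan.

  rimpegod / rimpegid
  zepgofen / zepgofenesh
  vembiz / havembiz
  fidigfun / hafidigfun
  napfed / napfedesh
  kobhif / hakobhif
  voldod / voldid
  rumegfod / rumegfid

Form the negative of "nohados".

nohadis

napfed and rumegfod both end in -d yet inflect differently (napfedesh, rumegfid), so the final letter is not what conditions the rule; the last vowel is.
"nohados" has last vowel 'o'. The stems whose last vowel is 'o' (rumegfod → rumegfid, voldod → voldid, rimpegod → rimpegid) change the last vowel to 'i'.
The other patterns: stems whose last vowel is 'e' add -esh; stems whose last vowel is 'i' or 'u' add the prefix ha-.
So nohados → nohadis.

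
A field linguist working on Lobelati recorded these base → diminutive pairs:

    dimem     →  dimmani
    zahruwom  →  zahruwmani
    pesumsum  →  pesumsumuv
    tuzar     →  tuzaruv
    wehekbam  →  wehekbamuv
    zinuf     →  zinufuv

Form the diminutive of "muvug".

muvuguv

dimem and pesumsum both end in -m yet inflect differently (dimmani, pesumsumuv), so the final letter is not what conditions the rule; the last vowel is.
"muvug" has last vowel 'u'. The stems whose last vowel is 'u' (pesumsum → pesumsumuv, zinuf → zinufuv) add -uv.
So muvug → muvuguv.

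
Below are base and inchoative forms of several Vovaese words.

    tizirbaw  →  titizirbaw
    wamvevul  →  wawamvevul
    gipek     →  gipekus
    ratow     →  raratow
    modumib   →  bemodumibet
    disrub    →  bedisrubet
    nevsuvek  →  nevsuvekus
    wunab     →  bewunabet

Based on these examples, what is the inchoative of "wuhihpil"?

"wuhihpil" ends in -l. The one such stem in the data (wamvevul → wawamvevul) repeats the first consonant+vowel as a prefix (as do tizirbaw, ratow), so the same rule applies.
So wuhihpil → wuwuhihpil.

wuwuhihpil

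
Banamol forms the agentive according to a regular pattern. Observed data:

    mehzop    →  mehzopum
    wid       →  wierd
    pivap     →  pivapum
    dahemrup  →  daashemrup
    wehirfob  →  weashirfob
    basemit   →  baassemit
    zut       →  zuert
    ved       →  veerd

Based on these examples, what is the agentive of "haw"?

haerw

"haw" has 1 vowel. The stems with 1 vowel (zut → zuert, ved → veerd, wid → wierd) insert -er- after the first vowel.
So haw → haerw.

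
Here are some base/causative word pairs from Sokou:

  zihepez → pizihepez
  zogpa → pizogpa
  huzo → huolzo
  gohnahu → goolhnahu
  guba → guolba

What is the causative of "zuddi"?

zogpa and guba both end in -a yet inflect differently (pizogpa, guolba), so the final letter is not what conditions the rule; the first letter is.
"zuddi" begins with z-. The stems beginning with z- (zihepez → pizihepez, zogpa → pizogpa) add the prefix pi-.
The other pattern: stems beginning with g- or h- insert -ol- after the first vowel.
So zuddi → pizuddi.

pizuddi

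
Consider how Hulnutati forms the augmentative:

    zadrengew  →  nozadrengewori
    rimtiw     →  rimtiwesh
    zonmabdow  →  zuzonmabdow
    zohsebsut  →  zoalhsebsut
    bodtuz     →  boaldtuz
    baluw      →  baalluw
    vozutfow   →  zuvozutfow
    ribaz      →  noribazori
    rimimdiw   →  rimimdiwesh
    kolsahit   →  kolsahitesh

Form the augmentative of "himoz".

zuhimoz

rimimdiw and baluw both end in -w yet inflect differently (rimimdiwesh, baalluw), so the final letter is not what conditions the rule; the last vowel is.
"himoz" has last vowel 'o'. The stems whose last vowel is 'o' (vozutfow → zuvozutfow, zonmabdow → zuzonmabdow) add the prefix zu-.
The other patterns: stems whose last vowel is 'i' add -esh; stems whose last vowel is 'u' insert -al- after the first vowel; stems whose last vowel is 'a' or 'e' add no- … -ori around the stem.
So himoz → zuhimoz.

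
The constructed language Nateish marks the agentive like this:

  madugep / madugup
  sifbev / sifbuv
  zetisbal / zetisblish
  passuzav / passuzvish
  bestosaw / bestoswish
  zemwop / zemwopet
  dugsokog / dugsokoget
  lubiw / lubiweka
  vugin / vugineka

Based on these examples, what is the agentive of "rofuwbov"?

sifbev and passuzav both end in -v yet inflect differently (sifbuv, passuzvish), so the final letter is not what conditions the rule; the last vowel is.
"rofuwbov" has last vowel 'o'. The stems whose last vowel is 'o' (zemwop → zemwopet, dugsokog → dugsokoget) add -et.
So rofuwbov → rofuwbovet.

rofuwbovet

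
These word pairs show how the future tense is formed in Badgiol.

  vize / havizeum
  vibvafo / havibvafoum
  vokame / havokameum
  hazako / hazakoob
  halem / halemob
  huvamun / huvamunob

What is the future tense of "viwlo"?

"viwlo" begins with v-. The stems beginning with v- (vize → havizeum, vibvafo → havibvafoum, vokame → havokameum) add ha- … -um around the stem.
So viwlo → haviwloum.

haviwloum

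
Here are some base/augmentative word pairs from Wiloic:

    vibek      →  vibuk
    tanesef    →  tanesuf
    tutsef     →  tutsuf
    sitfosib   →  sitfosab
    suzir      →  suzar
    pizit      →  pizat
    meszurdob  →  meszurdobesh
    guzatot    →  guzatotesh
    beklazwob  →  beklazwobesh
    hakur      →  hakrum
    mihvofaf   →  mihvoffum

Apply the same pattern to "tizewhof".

sitfosib and meszurdob both end in -b yet inflect differently (sitfosab, meszurdobesh), so the final letter is not what conditions the rule; the last vowel is.
"tizewhof" has last vowel 'o'. The stems whose last vowel is 'o' (meszurdob → meszurdobesh, guzatot → guzatotesh, beklazwob → beklazwobesh) add -esh.
So tizewhof → tizewhofesh.

tizewhofesh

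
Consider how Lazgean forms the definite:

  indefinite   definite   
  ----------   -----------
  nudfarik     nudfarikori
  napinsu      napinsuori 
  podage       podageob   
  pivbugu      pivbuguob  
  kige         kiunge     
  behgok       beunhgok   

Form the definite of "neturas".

napinsu and pivbugu both end in -u yet inflect differently (napinsuori, pivbuguob), so the final letter is not what conditions the rule; the first letter is.
"neturas" begins with n-. The stems beginning with n- (nudfarik → nudfarikori, napinsu → napinsuori) add -ori.
So neturas → neturasori.

neturasori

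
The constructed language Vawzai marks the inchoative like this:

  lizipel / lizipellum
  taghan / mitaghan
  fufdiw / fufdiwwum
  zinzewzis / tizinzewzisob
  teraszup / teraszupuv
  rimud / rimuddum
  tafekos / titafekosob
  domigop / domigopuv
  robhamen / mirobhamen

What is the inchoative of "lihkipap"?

"lihkipap" ends in -p. The stems ending in -p (domigop → domigopuv, teraszup → teraszupuv) add -uv.
The other patterns: stems ending in -n add the prefix mi-; stems ending in -s add ti- … -ob around the stem; stems ending in -d, -l or -w double the final consonant and add -um.
So lihkipap → lihkipapuv.

lihkipapuv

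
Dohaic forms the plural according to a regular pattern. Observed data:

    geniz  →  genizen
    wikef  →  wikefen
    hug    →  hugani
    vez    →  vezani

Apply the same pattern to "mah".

mahani

geniz and vez both end in -z yet inflect differently (genizen, vezani), so the final letter is not what conditions the rule; the number of vowels is.
"mah" has 1 vowel. The stems with 1 vowel (hug → hugani, vez → vezani) add -ani.
So mah → mahani.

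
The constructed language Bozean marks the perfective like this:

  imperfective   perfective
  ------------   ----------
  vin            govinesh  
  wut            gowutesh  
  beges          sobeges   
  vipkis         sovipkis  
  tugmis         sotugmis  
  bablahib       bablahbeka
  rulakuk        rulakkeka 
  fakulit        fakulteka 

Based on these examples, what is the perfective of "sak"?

"sak" has 1 vowel. The stems with 1 vowel (vin → govinesh, wut → gowutesh) add go- … -esh around the stem.
The other patterns: stems with 2 vowels add the prefix so-; stems with 3 vowels delete the last vowel and add -eka.
So sak → gosakesh.

gosakesh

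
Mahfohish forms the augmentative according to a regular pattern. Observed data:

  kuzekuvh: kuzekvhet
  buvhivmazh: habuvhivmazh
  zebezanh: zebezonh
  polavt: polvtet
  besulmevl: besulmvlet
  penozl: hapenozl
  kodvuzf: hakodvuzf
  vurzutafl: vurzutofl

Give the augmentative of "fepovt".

fepvtet

kuzekuvh and buvhivmazh both end in -h yet inflect differently (kuzekvhet, habuvhivmazh), so the final letter is not what conditions the rule; the second-to-last letter is.
"fepovt" has second-to-last letter 'v'. The stems whose second-to-last letter is 'v' (besulmevl → besulmvlet, kuzekuvh → kuzekvhet, polavt → polvtet) delete the last vowel and add -et.
The other patterns: stems whose second-to-last letter is 'z' add the prefix ha-; stems whose second-to-last letter is 'f' or 'n' change the last vowel to 'o'.
So fepovt → fepvtet.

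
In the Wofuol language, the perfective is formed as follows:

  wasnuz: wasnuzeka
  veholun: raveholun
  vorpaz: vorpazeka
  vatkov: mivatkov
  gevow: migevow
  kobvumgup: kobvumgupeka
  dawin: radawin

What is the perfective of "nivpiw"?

minivpiw

veholun and wasnuz both have last vowel 'u' yet inflect differently (raveholun, wasnuzeka), so the last vowel is not what conditions the rule; the final letter is.
"nivpiw" ends in -w. The one such stem in the data (gevow → migevow) adds the prefix mi-, so the same rule applies.
So nivpiw → minivpiw.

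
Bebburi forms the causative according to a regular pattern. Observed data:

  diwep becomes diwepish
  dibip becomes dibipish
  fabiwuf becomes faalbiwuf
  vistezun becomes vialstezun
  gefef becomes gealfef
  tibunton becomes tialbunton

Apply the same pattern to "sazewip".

"sazewip" ends in -p. The stems ending in -p (diwep → diwepish, dibip → dibipish) add -ish.
The other pattern: stems ending in -f or -n insert -al- after the first vowel.
So sazewip → sazewipish.

sazewipish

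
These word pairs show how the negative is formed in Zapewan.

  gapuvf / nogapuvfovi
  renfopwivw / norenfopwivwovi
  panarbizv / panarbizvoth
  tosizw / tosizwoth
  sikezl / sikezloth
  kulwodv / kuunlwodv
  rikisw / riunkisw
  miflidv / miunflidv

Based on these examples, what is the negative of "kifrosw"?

"kifrosw" has second-to-last letter 's'. The one such stem in the data (rikisw → riunkisw) inserts -un- after the first vowel (as do kulwodv, miflidv), so the same rule applies.
So kifrosw → kiunfrosw.

kiunfrosw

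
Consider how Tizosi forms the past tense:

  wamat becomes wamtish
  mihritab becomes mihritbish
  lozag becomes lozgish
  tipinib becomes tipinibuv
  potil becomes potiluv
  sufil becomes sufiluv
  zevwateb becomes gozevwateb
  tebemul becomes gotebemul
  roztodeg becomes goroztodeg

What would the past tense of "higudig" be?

"higudig" has last vowel 'i'. The stems whose last vowel is 'i' (tipinib → tipinibuv, potil → potiluv, sufil → sufiluv) add -uv.
The other patterns: stems whose last vowel is 'a' delete the last vowel and add -ish; stems whose last vowel is 'e' or 'u' add the prefix go-.
So higudig → higudiguv.

higudiguv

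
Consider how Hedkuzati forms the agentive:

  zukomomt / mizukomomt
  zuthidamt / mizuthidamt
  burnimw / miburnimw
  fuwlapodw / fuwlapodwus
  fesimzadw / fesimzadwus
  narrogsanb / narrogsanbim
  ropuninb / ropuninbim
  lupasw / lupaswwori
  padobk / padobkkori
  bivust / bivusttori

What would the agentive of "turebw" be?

turebwwori

"turebw" has second-to-last letter 'b'. The one such stem in the data (padobk → padobkkori) doubles the final consonant and adds -ori (as do lupasw, bivust), so the same rule applies.
So turebw → turebwwori.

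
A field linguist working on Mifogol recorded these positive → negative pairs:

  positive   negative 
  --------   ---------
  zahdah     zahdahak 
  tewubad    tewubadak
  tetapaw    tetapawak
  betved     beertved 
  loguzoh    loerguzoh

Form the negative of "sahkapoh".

tewubad and betved both end in -d yet inflect differently (tewubadak, beertved), so the final letter is not what conditions the rule; the last vowel is.
"sahkapoh" has last vowel 'o'. The one such stem in the data (loguzoh → loerguzoh) inserts -er- after the first vowel (as does betved), so the same rule applies.
So sahkapoh → saerhkapoh.

saerhkapoh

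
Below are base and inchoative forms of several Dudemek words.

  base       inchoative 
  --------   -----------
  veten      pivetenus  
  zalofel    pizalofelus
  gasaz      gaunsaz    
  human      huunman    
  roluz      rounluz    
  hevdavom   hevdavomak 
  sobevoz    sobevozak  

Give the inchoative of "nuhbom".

veten and human both end in -n yet inflect differently (pivetenus, huunman), so the final letter is not what conditions the rule; the last vowel is.
"nuhbom" has last vowel 'o'. The stems whose last vowel is 'o' (hevdavom → hevdavomak, sobevoz → sobevozak) add -ak.
The other patterns: stems whose last vowel is 'e' add pi- … -us around the stem; stems whose last vowel is 'a' or 'u' insert -un- after the first vowel.
So nuhbom → nuhbomak.

nuhbomak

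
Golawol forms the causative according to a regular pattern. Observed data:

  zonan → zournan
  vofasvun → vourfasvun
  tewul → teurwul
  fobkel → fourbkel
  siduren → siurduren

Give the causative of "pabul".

Every pair shown (zonan → zournan, vofasvun → vourfasvun, tewul → teurwul, …) follows the same rule: insert -ur- after the first vowel.
So pabul → paurbul.

paurbul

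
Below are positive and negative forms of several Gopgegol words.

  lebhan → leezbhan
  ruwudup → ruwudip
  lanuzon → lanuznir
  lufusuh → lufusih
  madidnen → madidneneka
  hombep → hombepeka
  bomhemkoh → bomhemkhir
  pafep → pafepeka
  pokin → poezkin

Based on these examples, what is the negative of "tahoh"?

"tahoh" has last vowel 'o'. The stems whose last vowel is 'o' (bomhemkoh → bomhemkhir, lanuzon → lanuznir) delete the last vowel and add -ir.
The other patterns: stems whose last vowel is 'e' add -eka; stems whose last vowel is 'a' or 'i' insert -ez- after the first vowel; stems whose last vowel is 'u' change the last vowel to 'i'.
So tahoh → tahhir.

tahhir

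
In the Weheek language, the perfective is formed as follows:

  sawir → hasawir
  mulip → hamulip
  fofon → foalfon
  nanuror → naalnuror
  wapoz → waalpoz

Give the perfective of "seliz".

sawir and nanuror both end in -r yet inflect differently (hasawir, naalnuror), so the final letter is not what conditions the rule; the last vowel is.
"seliz" has last vowel 'i'. The stems whose last vowel is 'i' (sawir → hasawir, mulip → hamulip) add the prefix ha-.
The other pattern: stems whose last vowel is 'o' insert -al- after the first vowel.
So seliz → haseliz.

haseliz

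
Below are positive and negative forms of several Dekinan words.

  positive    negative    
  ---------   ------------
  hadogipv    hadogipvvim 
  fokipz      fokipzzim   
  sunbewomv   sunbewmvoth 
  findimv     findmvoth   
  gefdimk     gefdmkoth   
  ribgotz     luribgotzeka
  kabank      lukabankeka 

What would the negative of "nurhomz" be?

hadogipv and sunbewomv both end in -v yet inflect differently (hadogipvvim, sunbewmvoth), so the final letter is not what conditions the rule; the second-to-last letter is.
"nurhomz" has second-to-last letter 'm'. The stems whose second-to-last letter is 'm' (sunbewomv → sunbewmvoth, findimv → findmvoth, gefdimk → gefdmkoth) delete the last vowel and add -oth.
So nurhomz → nurhmzoth.

nurhmzoth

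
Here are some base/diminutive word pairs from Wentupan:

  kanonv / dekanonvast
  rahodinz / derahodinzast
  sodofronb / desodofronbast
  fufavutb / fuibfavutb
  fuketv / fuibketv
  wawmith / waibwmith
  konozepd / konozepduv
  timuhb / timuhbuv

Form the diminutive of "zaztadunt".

dezaztaduntast

sodofronb and fufavutb both end in -b yet inflect differently (desodofronbast, fuibfavutb), so the final letter is not what conditions the rule; the second-to-last letter is.
"zaztadunt" has second-to-last letter 'n'. The stems whose second-to-last letter is 'n' (kanonv → dekanonvast, rahodinz → derahodinzast, sodofronb → desodofronbast) add de- … -ast around the stem.
The other patterns: stems whose second-to-last letter is 't' insert -ib- after the first vowel; stems whose second-to-last letter is 'h' or 'p' add -uv.
So zaztadunt → dezaztaduntast.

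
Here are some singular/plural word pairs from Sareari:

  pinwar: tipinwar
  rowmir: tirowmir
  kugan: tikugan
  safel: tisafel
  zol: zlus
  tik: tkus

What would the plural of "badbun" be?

tibadbun

"badbun" has 2 vowels. The stems with 2 vowels (rowmir → tirowmir, safel → tisafel, pinwar → tipinwar) add the prefix ti-.
So badbun → tibadbun.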